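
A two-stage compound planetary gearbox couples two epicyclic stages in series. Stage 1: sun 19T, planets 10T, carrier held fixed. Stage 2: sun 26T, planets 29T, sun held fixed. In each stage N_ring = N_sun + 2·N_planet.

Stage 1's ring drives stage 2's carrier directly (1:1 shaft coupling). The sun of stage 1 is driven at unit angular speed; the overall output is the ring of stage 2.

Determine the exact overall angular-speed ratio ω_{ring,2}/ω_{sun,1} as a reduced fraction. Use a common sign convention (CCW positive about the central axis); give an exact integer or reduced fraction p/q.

-1045/1638

Stage 1: N_ring = 19 + 2·10 = 39
Stage 1: 19(ω_s−ω_c) = −39(ω_r−ω_c),  ω_c=0, ω_s=1
Stage 1: ω_r = 0 − (19/39)(1−0) = -19/39
  ⇒ ω_r¹/ω_s¹ = -19/39
Stage 2: N_ring = 26 + 2·29 = 84
Stage 2: 26(ω_s−ω_c) = −84(ω_r−ω_c),  ω_s=0, ω_c=1
Stage 2: ω_r = 1 − (26/84)(0−1) = 55/42
  ⇒ ω_r²/ω_c² = 55/42
Coupling ω_c² = ω_r¹ ⇒ overall = -19/39 × 55/42 = -1045/1638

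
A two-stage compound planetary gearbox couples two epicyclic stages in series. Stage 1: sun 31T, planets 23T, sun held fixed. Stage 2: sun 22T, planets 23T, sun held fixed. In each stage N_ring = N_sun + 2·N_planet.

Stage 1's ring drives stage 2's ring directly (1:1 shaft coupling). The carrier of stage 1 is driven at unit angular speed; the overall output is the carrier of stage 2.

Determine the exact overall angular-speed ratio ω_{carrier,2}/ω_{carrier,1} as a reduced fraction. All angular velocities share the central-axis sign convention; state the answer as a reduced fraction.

408/385

Stage 1: N_ring = 31 + 2·23 = 77
Stage 1: 31(ω_s−ω_c) = −77(ω_r−ω_c),  ω_s=0, ω_c=1
Stage 1: ω_r = 1 − (31/77)(0−1) = 108/77
  ⇒ ω_r¹/ω_c¹ = 108/77
Stage 2: N_ring = 22 + 2·23 = 68
Stage 2: 22(ω_s−ω_c) = −68(ω_r−ω_c),  ω_s=0, ω_r=1
Stage 2: 22(0−ω_c) = −68(1−ω_c)  ⇒  90ω_c = 68  ⇒  ω_c = 34/45
  ⇒ ω_c²/ω_r² = 34/45
Coupling ω_r² = ω_r¹ ⇒ overall = 108/77 × 34/45 = 408/385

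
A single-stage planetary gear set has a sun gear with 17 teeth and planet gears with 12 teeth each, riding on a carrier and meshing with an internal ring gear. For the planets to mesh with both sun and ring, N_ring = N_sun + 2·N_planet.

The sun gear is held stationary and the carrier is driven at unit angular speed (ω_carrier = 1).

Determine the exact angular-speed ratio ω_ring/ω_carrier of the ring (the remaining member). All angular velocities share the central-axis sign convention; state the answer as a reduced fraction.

58/41

N_ring = 17 + 2·12 = 41
17(ω_s−ω_c) = −41(ω_r−ω_c),  ω_s=0, ω_c=1
ω_r = 1 − (17/41)(0−1) = 58/41
ω_r/ω_c = 58/41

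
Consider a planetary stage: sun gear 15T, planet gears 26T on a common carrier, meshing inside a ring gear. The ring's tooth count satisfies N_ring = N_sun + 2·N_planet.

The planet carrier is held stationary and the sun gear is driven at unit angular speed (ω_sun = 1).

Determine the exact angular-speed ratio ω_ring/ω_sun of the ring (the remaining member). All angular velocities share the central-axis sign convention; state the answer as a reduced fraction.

-15/67

N_ring = 15 + 2·26 = 67
15(ω_s−ω_c) = −67(ω_r−ω_c),  ω_c=0, ω_s=1
ω_r = 0 − (15/67)(1−0) = -15/67
ω_r/ω_s = -15/67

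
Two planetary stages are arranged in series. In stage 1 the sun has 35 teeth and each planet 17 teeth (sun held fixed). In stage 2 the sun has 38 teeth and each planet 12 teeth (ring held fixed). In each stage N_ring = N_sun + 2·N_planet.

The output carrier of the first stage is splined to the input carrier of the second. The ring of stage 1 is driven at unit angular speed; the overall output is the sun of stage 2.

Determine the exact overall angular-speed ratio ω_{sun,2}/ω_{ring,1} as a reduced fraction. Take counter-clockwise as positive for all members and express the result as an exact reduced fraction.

1725/988

Stage 1: N_ring = 35 + 2·17 = 69
Stage 1: 35(ω_s−ω_c) = −69(ω_r−ω_c),  ω_s=0, ω_r=1
Stage 1: 35(0−ω_c) = −69(1−ω_c)  ⇒  104ω_c = 69  ⇒  ω_c = 69/104
  ⇒ ω_c¹/ω_r¹ = 69/104
Stage 2: N_ring = 38 + 2·12 = 62
Stage 2: 38(ω_s−ω_c) = −62(ω_r−ω_c),  ω_r=0, ω_c=1
Stage 2: ω_s = 1 − (62/38)(0−1) = 50/19
  ⇒ ω_s²/ω_c² = 50/19
Coupling ω_c² = ω_c¹ ⇒ overall = 69/104 × 50/19 = 1725/988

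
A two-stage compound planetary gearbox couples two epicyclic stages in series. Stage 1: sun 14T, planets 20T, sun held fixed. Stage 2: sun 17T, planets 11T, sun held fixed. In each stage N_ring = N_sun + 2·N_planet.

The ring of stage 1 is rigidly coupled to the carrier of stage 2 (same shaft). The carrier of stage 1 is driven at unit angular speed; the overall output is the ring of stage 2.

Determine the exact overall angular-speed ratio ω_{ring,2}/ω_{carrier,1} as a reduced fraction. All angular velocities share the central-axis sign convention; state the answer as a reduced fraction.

1904/1053

Stage 1: N_ring = 14 + 2·20 = 54
Stage 1: 14(ω_s−ω_c) = −54(ω_r−ω_c),  ω_s=0, ω_c=1
Stage 1: ω_r = 1 − (14/54)(0−1) = 34/27
  ⇒ ω_r¹/ω_c¹ = 34/27
Stage 2: N_ring = 17 + 2·11 = 39
Stage 2: 17(ω_s−ω_c) = −39(ω_r−ω_c),  ω_s=0, ω_c=1
Stage 2: ω_r = 1 − (17/39)(0−1) = 56/39
  ⇒ ω_r²/ω_c² = 56/39
Coupling ω_c² = ω_r¹ ⇒ overall = 34/27 × 56/39 = 1904/1053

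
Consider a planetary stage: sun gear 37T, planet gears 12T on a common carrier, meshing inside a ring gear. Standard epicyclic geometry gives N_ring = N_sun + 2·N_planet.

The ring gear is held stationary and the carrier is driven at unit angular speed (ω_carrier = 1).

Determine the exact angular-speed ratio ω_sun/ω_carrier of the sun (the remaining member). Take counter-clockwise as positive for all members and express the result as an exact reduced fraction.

98/37

N_ring = 37 + 2·12 = 61
37(ω_s−ω_c) = −61(ω_r−ω_c),  ω_r=0, ω_c=1
ω_s = 1 − (61/37)(0−1) = 98/37
ω_s/ω_c = 98/37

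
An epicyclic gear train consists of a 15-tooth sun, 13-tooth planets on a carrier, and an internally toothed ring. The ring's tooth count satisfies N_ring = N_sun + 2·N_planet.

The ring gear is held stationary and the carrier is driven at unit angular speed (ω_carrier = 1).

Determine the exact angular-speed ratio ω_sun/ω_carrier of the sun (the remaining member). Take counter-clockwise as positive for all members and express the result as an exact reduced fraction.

N_ring = 15 + 2·13 = 41
15(ω_s−ω_c) = −41(ω_r−ω_c),  ω_r=0, ω_c=1
ω_s = 1 − (41/15)(0−1) = 56/15
ω_s/ω_c = 56/15

56/15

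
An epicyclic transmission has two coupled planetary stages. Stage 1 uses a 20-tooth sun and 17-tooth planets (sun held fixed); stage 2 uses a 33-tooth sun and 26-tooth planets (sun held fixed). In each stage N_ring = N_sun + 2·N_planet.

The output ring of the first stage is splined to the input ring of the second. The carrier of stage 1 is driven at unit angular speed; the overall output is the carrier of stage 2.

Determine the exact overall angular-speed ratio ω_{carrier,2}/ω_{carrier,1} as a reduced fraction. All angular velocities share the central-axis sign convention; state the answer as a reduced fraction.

Stage 1: N_ring = 20 + 2·17 = 54
Stage 1: 20(ω_s−ω_c) = −54(ω_r−ω_c),  ω_s=0, ω_c=1
Stage 1: ω_r = 1 − (20/54)(0−1) = 37/27
  ⇒ ω_r¹/ω_c¹ = 37/27
Stage 2: N_ring = 33 + 2·26 = 85
Stage 2: 33(ω_s−ω_c) = −85(ω_r−ω_c),  ω_s=0, ω_r=1
Stage 2: 33(0−ω_c) = −85(1−ω_c)  ⇒  118ω_c = 85  ⇒  ω_c = 85/118
  ⇒ ω_c²/ω_r² = 85/118
Coupling ω_r² = ω_r¹ ⇒ overall = 37/27 × 85/118 = 3145/3186

3145/3186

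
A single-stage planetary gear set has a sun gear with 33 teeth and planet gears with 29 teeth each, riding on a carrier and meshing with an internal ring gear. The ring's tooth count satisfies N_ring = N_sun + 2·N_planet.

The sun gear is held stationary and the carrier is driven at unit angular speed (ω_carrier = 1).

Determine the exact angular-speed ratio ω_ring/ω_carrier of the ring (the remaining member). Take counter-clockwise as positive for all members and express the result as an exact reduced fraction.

124/91

N_ring = 33 + 2·29 = 91
33(ω_s−ω_c) = −91(ω_r−ω_c),  ω_s=0, ω_c=1
ω_r = 1 − (33/91)(0−1) = 124/91
ω_r/ω_c = 124/91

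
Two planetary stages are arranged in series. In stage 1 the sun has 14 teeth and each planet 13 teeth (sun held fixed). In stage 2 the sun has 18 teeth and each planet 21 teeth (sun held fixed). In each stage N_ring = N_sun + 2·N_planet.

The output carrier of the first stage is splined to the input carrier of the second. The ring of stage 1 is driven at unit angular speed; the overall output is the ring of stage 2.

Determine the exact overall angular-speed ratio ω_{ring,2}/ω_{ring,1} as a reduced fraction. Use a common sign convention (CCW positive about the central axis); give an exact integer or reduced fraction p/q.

Stage 1: N_ring = 14 + 2·13 = 40
Stage 1: 14(ω_s−ω_c) = −40(ω_r−ω_c),  ω_s=0, ω_r=1
Stage 1: 14(0−ω_c) = −40(1−ω_c)  ⇒  54ω_c = 40  ⇒  ω_c = 20/27
  ⇒ ω_c¹/ω_r¹ = 20/27
Stage 2: N_ring = 18 + 2·21 = 60
Stage 2: 18(ω_s−ω_c) = −60(ω_r−ω_c),  ω_s=0, ω_c=1
Stage 2: ω_r = 1 − (18/60)(0−1) = 13/10
  ⇒ ω_r²/ω_c² = 13/10
Coupling ω_c² = ω_c¹ ⇒ overall = 20/27 × 13/10 = 26/27

26/27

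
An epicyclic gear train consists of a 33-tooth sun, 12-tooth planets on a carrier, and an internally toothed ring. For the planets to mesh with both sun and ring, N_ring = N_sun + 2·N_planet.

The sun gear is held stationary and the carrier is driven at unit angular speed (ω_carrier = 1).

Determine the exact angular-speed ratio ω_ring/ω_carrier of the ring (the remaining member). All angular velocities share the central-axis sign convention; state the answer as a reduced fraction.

30/19

N_ring = 33 + 2·12 = 57
33(ω_s−ω_c) = −57(ω_r−ω_c),  ω_s=0, ω_c=1
ω_r = 1 − (33/57)(0−1) = 30/19
ω_r/ω_c = 30/19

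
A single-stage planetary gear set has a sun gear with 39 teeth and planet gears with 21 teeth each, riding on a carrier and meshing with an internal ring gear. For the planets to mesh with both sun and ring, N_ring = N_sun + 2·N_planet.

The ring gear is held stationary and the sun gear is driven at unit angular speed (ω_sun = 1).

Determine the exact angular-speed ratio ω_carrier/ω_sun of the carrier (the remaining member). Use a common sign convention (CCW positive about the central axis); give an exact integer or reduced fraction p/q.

N_ring = 39 + 2·21 = 81
39(ω_s−ω_c) = −81(ω_r−ω_c),  ω_r=0, ω_s=1
39(1−ω_c) = −81(0−ω_c)  ⇒  120ω_c = 39  ⇒  ω_c = 13/40
ω_c/ω_s = 13/40

13/40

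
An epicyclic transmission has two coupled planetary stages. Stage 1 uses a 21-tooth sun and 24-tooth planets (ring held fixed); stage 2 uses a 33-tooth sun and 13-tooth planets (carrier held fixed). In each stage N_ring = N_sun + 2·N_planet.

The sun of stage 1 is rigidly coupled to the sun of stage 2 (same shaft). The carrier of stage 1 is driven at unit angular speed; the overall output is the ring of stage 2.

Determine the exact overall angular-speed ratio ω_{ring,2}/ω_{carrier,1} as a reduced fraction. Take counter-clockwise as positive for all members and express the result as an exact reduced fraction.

-990/413

Stage 1: N_ring = 21 + 2·24 = 69
Stage 1: 21(ω_s−ω_c) = −69(ω_r−ω_c),  ω_r=0, ω_c=1
Stage 1: ω_s = 1 − (69/21)(0−1) = 30/7
  ⇒ ω_s¹/ω_c¹ = 30/7
Stage 2: N_ring = 33 + 2·13 = 59
Stage 2: 33(ω_s−ω_c) = −59(ω_r−ω_c),  ω_c=0, ω_s=1
Stage 2: ω_r = 0 − (33/59)(1−0) = -33/59
  ⇒ ω_r²/ω_s² = -33/59
Coupling ω_s² = ω_s¹ ⇒ overall = 30/7 × -33/59 = -990/413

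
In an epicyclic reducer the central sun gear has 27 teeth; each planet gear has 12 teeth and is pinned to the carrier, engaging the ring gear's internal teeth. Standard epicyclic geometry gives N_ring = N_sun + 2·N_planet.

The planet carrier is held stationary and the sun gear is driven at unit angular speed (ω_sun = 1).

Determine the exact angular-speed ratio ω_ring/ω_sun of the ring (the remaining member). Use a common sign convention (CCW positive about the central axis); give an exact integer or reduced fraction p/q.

N_ring = 27 + 2·12 = 51
27(ω_s−ω_c) = −51(ω_r−ω_c),  ω_c=0, ω_s=1
ω_r = 0 − (27/51)(1−0) = -9/17
ω_r/ω_s = -9/17

-9/17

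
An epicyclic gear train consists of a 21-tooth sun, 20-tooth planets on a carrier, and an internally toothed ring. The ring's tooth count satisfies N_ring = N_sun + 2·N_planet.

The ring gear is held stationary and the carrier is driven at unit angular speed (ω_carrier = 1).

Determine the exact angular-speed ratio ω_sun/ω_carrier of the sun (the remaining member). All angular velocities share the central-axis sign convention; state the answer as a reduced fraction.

N_ring = 21 + 2·20 = 61
21(ω_s−ω_c) = −61(ω_r−ω_c),  ω_r=0, ω_c=1
ω_s = 1 − (61/21)(0−1) = 82/21
ω_s/ω_c = 82/21

82/21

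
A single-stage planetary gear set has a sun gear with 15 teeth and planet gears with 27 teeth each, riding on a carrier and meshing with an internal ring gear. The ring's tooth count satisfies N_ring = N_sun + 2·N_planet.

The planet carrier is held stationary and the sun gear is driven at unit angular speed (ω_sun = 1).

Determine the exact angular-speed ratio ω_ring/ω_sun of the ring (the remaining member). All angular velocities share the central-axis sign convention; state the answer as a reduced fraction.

N_ring = 15 + 2·27 = 69
15(ω_s−ω_c) = −69(ω_r−ω_c),  ω_c=0, ω_s=1
ω_r = 0 − (15/69)(1−0) = -5/23
ω_r/ω_s = -5/23

-5/23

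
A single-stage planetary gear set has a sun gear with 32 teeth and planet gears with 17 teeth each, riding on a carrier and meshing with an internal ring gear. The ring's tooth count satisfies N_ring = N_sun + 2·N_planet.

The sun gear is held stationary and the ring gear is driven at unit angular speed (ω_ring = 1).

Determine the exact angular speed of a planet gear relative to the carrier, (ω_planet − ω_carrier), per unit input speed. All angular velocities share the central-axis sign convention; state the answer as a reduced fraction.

1056/833

N_ring = 32 + 2·17 = 66
32(ω_s−ω_c) = −66(ω_r−ω_c),  ω_s=0, ω_r=1
32(0−ω_c) = −66(1−ω_c)  ⇒  98ω_c = 66  ⇒  ω_c = 33/49
sun–planet: 32·(0−33/49) = −17·(ω_p−ω_c)  ⇒  ω_p−ω_c = −(32/17)·(-33/49) = 1056/833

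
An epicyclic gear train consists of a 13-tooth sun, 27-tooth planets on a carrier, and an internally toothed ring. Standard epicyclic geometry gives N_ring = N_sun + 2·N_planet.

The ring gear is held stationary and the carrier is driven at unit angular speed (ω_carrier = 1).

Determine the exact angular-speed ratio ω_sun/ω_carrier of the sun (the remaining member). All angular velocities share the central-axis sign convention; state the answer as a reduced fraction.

80/13

N_ring = 13 + 2·27 = 67
13(ω_s−ω_c) = −67(ω_r−ω_c),  ω_r=0, ω_c=1
ω_s = 1 − (67/13)(0−1) = 80/13
ω_s/ω_c = 80/13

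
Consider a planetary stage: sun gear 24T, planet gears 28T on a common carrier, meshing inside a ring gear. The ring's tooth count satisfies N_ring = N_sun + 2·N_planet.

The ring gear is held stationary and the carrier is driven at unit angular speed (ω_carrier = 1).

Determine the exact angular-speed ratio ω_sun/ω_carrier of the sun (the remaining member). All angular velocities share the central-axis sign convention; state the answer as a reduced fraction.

N_ring = 24 + 2·28 = 80
24(ω_s−ω_c) = −80(ω_r−ω_c),  ω_r=0, ω_c=1
ω_s = 1 − (80/24)(0−1) = 13/3
ω_s/ω_c = 13/3

13/3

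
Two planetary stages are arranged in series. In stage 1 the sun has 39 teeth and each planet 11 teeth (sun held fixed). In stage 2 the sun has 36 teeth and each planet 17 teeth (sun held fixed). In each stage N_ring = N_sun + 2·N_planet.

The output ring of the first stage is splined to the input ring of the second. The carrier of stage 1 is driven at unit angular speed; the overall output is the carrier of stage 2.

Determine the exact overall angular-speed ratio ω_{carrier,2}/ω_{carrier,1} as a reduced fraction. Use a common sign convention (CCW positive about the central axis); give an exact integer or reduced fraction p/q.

3500/3233

Stage 1: N_ring = 39 + 2·11 = 61
Stage 1: 39(ω_s−ω_c) = −61(ω_r−ω_c),  ω_s=0, ω_c=1
Stage 1: ω_r = 1 − (39/61)(0−1) = 100/61
  ⇒ ω_r¹/ω_c¹ = 100/61
Stage 2: N_ring = 36 + 2·17 = 70
Stage 2: 36(ω_s−ω_c) = −70(ω_r−ω_c),  ω_s=0, ω_r=1
Stage 2: 36(0−ω_c) = −70(1−ω_c)  ⇒  106ω_c = 70  ⇒  ω_c = 35/53
  ⇒ ω_c²/ω_r² = 35/53
Coupling ω_r² = ω_r¹ ⇒ overall = 100/61 × 35/53 = 3500/3233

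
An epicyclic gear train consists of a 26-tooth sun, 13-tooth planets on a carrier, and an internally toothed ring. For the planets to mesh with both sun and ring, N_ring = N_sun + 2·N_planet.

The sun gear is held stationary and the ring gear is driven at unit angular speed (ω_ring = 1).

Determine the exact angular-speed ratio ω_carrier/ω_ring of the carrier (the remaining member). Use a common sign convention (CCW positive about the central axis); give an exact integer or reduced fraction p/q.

2/3

N_ring = 26 + 2·13 = 52
26(ω_s−ω_c) = −52(ω_r−ω_c),  ω_s=0, ω_r=1
26(0−ω_c) = −52(1−ω_c)  ⇒  78ω_c = 52  ⇒  ω_c = 2/3
ω_c/ω_r = 2/3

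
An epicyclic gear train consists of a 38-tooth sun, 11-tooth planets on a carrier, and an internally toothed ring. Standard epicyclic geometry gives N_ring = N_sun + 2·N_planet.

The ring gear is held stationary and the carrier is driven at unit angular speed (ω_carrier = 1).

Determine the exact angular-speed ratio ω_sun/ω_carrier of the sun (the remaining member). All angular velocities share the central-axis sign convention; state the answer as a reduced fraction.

N_ring = 38 + 2·11 = 60
38(ω_s−ω_c) = −60(ω_r−ω_c),  ω_r=0, ω_c=1
ω_s = 1 − (60/38)(0−1) = 49/19
ω_s/ω_c = 49/19

49/19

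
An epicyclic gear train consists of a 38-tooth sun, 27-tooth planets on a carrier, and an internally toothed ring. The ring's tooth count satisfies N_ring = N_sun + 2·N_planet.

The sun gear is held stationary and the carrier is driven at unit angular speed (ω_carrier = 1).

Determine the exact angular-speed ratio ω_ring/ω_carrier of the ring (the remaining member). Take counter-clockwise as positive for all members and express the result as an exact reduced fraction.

65/46

N_ring = 38 + 2·27 = 92
38(ω_s−ω_c) = −92(ω_r−ω_c),  ω_s=0, ω_c=1
ω_r = 1 − (38/92)(0−1) = 65/46
ω_r/ω_c = 65/46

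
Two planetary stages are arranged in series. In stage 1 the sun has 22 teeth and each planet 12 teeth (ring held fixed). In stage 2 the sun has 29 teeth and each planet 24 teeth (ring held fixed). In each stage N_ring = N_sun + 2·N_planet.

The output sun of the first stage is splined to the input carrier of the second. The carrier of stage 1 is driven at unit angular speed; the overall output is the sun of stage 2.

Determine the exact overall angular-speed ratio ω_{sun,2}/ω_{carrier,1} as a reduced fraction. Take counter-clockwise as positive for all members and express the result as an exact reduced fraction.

3604/319

Stage 1: N_ring = 22 + 2·12 = 46
Stage 1: 22(ω_s−ω_c) = −46(ω_r−ω_c),  ω_r=0, ω_c=1
Stage 1: ω_s = 1 − (46/22)(0−1) = 34/11
  ⇒ ω_s¹/ω_c¹ = 34/11
Stage 2: N_ring = 29 + 2·24 = 77
Stage 2: 29(ω_s−ω_c) = −77(ω_r−ω_c),  ω_r=0, ω_c=1
Stage 2: ω_s = 1 − (77/29)(0−1) = 106/29
  ⇒ ω_s²/ω_c² = 106/29
Coupling ω_c² = ω_s¹ ⇒ overall = 34/11 × 106/29 = 3604/319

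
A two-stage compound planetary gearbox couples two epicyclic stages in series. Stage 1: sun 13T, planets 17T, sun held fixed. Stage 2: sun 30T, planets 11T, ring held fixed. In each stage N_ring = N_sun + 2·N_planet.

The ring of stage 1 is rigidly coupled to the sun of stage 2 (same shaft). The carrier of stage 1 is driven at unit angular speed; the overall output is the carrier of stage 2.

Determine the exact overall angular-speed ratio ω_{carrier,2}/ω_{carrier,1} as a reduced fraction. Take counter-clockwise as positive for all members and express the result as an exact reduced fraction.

Stage 1: N_ring = 13 + 2·17 = 47
Stage 1: 13(ω_s−ω_c) = −47(ω_r−ω_c),  ω_s=0, ω_c=1
Stage 1: ω_r = 1 − (13/47)(0−1) = 60/47
  ⇒ ω_r¹/ω_c¹ = 60/47
Stage 2: N_ring = 30 + 2·11 = 52
Stage 2: 30(ω_s−ω_c) = −52(ω_r−ω_c),  ω_r=0, ω_s=1
Stage 2: 30(1−ω_c) = −52(0−ω_c)  ⇒  82ω_c = 30  ⇒  ω_c = 15/41
  ⇒ ω_c²/ω_s² = 15/41
Coupling ω_s² = ω_r¹ ⇒ overall = 60/47 × 15/41 = 900/1927

900/1927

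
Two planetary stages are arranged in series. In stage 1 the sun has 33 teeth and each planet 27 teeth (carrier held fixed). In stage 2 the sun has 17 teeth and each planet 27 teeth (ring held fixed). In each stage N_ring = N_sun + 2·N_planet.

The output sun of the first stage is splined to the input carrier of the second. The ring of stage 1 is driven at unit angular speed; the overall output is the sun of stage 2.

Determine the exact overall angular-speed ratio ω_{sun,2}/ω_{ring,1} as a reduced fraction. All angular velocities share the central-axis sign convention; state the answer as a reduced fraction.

-232/17

Stage 1: N_ring = 33 + 2·27 = 87
Stage 1: 33(ω_s−ω_c) = −87(ω_r−ω_c),  ω_c=0, ω_r=1
Stage 1: ω_s = 0 − (87/33)(1−0) = -29/11
  ⇒ ω_s¹/ω_r¹ = -29/11
Stage 2: N_ring = 17 + 2·27 = 71
Stage 2: 17(ω_s−ω_c) = −71(ω_r−ω_c),  ω_r=0, ω_c=1
Stage 2: ω_s = 1 − (71/17)(0−1) = 88/17
  ⇒ ω_s²/ω_c² = 88/17
Coupling ω_c² = ω_s¹ ⇒ overall = -29/11 × 88/17 = -232/17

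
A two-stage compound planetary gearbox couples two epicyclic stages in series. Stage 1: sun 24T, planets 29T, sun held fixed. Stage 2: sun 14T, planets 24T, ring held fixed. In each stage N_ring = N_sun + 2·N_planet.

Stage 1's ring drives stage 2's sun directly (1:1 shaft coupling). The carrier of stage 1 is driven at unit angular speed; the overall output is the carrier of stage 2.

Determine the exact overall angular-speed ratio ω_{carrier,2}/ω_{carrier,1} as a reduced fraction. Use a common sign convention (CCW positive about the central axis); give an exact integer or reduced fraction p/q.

371/1558

Stage 1: N_ring = 24 + 2·29 = 82
Stage 1: 24(ω_s−ω_c) = −82(ω_r−ω_c),  ω_s=0, ω_c=1
Stage 1: ω_r = 1 − (24/82)(0−1) = 53/41
  ⇒ ω_r¹/ω_c¹ = 53/41
Stage 2: N_ring = 14 + 2·24 = 62
Stage 2: 14(ω_s−ω_c) = −62(ω_r−ω_c),  ω_r=0, ω_s=1
Stage 2: 14(1−ω_c) = −62(0−ω_c)  ⇒  76ω_c = 14  ⇒  ω_c = 7/38
  ⇒ ω_c²/ω_s² = 7/38
Coupling ω_s² = ω_r¹ ⇒ overall = 53/41 × 7/38 = 371/1558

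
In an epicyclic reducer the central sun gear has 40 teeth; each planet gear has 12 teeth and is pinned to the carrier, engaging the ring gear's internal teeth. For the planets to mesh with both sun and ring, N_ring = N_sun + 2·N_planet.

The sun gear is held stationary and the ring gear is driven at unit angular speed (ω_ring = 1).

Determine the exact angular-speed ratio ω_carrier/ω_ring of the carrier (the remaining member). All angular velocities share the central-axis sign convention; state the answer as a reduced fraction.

8/13

N_ring = 40 + 2·12 = 64
40(ω_s−ω_c) = −64(ω_r−ω_c),  ω_s=0, ω_r=1
40(0−ω_c) = −64(1−ω_c)  ⇒  104ω_c = 64  ⇒  ω_c = 8/13
ω_c/ω_r = 8/13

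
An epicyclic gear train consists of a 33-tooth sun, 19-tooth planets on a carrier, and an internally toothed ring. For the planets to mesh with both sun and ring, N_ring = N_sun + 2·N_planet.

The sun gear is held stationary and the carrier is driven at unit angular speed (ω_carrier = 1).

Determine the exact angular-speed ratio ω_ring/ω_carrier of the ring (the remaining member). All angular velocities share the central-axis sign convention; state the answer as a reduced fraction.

104/71

N_ring = 33 + 2·19 = 71
33(ω_s−ω_c) = −71(ω_r−ω_c),  ω_s=0, ω_c=1
ω_r = 1 − (33/71)(0−1) = 104/71
ω_r/ω_c = 104/71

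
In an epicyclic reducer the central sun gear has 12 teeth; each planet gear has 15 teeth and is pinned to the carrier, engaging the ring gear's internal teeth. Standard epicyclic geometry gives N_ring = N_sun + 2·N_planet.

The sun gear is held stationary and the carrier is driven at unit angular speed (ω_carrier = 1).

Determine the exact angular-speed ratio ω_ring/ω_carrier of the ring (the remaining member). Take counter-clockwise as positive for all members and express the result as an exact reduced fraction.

9/7

N_ring = 12 + 2·15 = 42
12(ω_s−ω_c) = −42(ω_r−ω_c),  ω_s=0, ω_c=1
ω_r = 1 − (12/42)(0−1) = 9/7
ω_r/ω_c = 9/7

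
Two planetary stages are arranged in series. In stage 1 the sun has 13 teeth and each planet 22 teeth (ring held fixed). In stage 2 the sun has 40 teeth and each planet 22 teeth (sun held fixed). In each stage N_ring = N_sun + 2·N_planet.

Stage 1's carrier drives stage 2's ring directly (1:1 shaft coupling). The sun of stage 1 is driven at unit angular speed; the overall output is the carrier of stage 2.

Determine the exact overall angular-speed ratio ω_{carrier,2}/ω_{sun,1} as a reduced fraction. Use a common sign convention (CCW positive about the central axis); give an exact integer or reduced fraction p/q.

39/310

Stage 1: N_ring = 13 + 2·22 = 57
Stage 1: 13(ω_s−ω_c) = −57(ω_r−ω_c),  ω_r=0, ω_s=1
Stage 1: 13(1−ω_c) = −57(0−ω_c)  ⇒  70ω_c = 13  ⇒  ω_c = 13/70
  ⇒ ω_c¹/ω_s¹ = 13/70
Stage 2: N_ring = 40 + 2·22 = 84
Stage 2: 40(ω_s−ω_c) = −84(ω_r−ω_c),  ω_s=0, ω_r=1
Stage 2: 40(0−ω_c) = −84(1−ω_c)  ⇒  124ω_c = 84  ⇒  ω_c = 21/31
  ⇒ ω_c²/ω_r² = 21/31
Coupling ω_r² = ω_c¹ ⇒ overall = 13/70 × 21/31 = 39/310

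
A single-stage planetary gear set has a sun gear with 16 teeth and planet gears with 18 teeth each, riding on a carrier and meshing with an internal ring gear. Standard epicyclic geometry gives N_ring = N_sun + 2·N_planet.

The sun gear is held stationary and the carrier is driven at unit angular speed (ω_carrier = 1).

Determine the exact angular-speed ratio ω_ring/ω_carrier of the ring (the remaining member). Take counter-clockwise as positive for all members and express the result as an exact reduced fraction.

N_ring = 16 + 2·18 = 52
16(ω_s−ω_c) = −52(ω_r−ω_c),  ω_s=0, ω_c=1
ω_r = 1 − (16/52)(0−1) = 17/13
ω_r/ω_c = 17/13

17/13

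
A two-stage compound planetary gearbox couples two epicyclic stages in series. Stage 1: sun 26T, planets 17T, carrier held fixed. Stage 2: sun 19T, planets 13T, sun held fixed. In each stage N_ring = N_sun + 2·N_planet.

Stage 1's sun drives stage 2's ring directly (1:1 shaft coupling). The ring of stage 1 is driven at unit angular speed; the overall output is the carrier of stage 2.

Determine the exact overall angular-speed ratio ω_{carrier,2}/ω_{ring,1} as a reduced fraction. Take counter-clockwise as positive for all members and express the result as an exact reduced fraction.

Stage 1: N_ring = 26 + 2·17 = 60
Stage 1: 26(ω_s−ω_c) = −60(ω_r−ω_c),  ω_c=0, ω_r=1
Stage 1: ω_s = 0 − (60/26)(1−0) = -30/13
  ⇒ ω_s¹/ω_r¹ = -30/13
Stage 2: N_ring = 19 + 2·13 = 45
Stage 2: 19(ω_s−ω_c) = −45(ω_r−ω_c),  ω_s=0, ω_r=1
Stage 2: 19(0−ω_c) = −45(1−ω_c)  ⇒  64ω_c = 45  ⇒  ω_c = 45/64
  ⇒ ω_c²/ω_r² = 45/64
Coupling ω_r² = ω_s¹ ⇒ overall = -30/13 × 45/64 = -675/416

-675/416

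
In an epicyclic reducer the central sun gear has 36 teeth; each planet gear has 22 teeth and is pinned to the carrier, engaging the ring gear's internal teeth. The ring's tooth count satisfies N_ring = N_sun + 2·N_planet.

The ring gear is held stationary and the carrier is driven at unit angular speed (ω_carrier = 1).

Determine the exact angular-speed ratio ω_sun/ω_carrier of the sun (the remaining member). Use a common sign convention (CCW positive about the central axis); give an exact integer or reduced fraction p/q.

29/9

N_ring = 36 + 2·22 = 80
36(ω_s−ω_c) = −80(ω_r−ω_c),  ω_r=0, ω_c=1
ω_s = 1 − (80/36)(0−1) = 29/9
ω_s/ω_c = 29/9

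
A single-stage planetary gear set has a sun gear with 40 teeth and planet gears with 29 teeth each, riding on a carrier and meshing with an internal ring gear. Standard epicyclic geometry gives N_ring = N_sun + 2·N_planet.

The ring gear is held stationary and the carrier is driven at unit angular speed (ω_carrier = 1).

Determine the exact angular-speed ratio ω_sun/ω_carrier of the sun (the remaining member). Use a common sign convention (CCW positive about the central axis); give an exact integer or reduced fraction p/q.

N_ring = 40 + 2·29 = 98
40(ω_s−ω_c) = −98(ω_r−ω_c),  ω_r=0, ω_c=1
ω_s = 1 − (98/40)(0−1) = 69/20
ω_s/ω_c = 69/20

69/20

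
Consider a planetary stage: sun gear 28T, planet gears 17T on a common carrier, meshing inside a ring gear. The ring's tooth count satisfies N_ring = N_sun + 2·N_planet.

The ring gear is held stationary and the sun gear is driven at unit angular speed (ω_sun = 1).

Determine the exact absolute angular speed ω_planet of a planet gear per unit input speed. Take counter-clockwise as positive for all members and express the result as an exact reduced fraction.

-14/17

N_ring = 28 + 2·17 = 62
28(ω_s−ω_c) = −62(ω_r−ω_c),  ω_r=0, ω_s=1
28(1−ω_c) = −62(0−ω_c)  ⇒  90ω_c = 28  ⇒  ω_c = 14/45
sun–planet: 28·(1−14/45) = −17·(ω_p−ω_c)  ⇒  ω_p−ω_c = −(28/17)·(31/45) = -868/765
ω_p = 14/45 − 868/765 = -14/17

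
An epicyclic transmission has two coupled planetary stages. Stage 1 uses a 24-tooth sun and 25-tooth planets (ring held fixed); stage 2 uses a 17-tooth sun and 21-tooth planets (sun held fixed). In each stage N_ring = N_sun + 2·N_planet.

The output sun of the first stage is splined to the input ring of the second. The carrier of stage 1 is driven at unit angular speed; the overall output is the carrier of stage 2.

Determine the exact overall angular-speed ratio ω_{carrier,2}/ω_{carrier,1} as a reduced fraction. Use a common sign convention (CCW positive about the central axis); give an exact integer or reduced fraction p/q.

2891/912

Stage 1: N_ring = 24 + 2·25 = 74
Stage 1: 24(ω_s−ω_c) = −74(ω_r−ω_c),  ω_r=0, ω_c=1
Stage 1: ω_s = 1 − (74/24)(0−1) = 49/12
  ⇒ ω_s¹/ω_c¹ = 49/12
Stage 2: N_ring = 17 + 2·21 = 59
Stage 2: 17(ω_s−ω_c) = −59(ω_r−ω_c),  ω_s=0, ω_r=1
Stage 2: 17(0−ω_c) = −59(1−ω_c)  ⇒  76ω_c = 59  ⇒  ω_c = 59/76
  ⇒ ω_c²/ω_r² = 59/76
Coupling ω_r² = ω_s¹ ⇒ overall = 49/12 × 59/76 = 2891/912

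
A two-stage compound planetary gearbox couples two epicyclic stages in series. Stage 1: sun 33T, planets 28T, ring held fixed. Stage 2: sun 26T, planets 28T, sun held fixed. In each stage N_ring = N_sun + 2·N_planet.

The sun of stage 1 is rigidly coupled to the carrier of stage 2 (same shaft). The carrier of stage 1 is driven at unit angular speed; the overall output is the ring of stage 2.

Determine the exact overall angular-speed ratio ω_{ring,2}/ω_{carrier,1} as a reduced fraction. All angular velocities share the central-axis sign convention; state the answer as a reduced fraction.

2196/451

Stage 1: N_ring = 33 + 2·28 = 89
Stage 1: 33(ω_s−ω_c) = −89(ω_r−ω_c),  ω_r=0, ω_c=1
Stage 1: ω_s = 1 − (89/33)(0−1) = 122/33
  ⇒ ω_s¹/ω_c¹ = 122/33
Stage 2: N_ring = 26 + 2·28 = 82
Stage 2: 26(ω_s−ω_c) = −82(ω_r−ω_c),  ω_s=0, ω_c=1
Stage 2: ω_r = 1 − (26/82)(0−1) = 54/41
  ⇒ ω_r²/ω_c² = 54/41
Coupling ω_c² = ω_s¹ ⇒ overall = 122/33 × 54/41 = 2196/451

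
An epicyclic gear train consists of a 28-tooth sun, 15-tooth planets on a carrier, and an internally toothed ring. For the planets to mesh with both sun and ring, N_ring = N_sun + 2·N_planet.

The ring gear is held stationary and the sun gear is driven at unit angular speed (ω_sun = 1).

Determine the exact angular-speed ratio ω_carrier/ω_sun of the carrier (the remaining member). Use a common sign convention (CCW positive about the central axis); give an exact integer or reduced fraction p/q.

14/43

N_ring = 28 + 2·15 = 58
28(ω_s−ω_c) = −58(ω_r−ω_c),  ω_r=0, ω_s=1
28(1−ω_c) = −58(0−ω_c)  ⇒  86ω_c = 28  ⇒  ω_c = 14/43
ω_c/ω_s = 14/43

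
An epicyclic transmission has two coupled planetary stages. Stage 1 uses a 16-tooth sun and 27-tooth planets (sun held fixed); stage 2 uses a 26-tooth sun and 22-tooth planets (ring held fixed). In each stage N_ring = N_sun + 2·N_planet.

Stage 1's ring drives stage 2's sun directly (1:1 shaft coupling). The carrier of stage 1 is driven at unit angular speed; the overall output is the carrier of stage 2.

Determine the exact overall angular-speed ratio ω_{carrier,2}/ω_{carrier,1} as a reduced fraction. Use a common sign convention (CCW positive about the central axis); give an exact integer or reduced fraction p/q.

559/1680

Stage 1: N_ring = 16 + 2·27 = 70
Stage 1: 16(ω_s−ω_c) = −70(ω_r−ω_c),  ω_s=0, ω_c=1
Stage 1: ω_r = 1 − (16/70)(0−1) = 43/35
  ⇒ ω_r¹/ω_c¹ = 43/35
Stage 2: N_ring = 26 + 2·22 = 70
Stage 2: 26(ω_s−ω_c) = −70(ω_r−ω_c),  ω_r=0, ω_s=1
Stage 2: 26(1−ω_c) = −70(0−ω_c)  ⇒  96ω_c = 26  ⇒  ω_c = 13/48
  ⇒ ω_c²/ω_s² = 13/48
Coupling ω_s² = ω_r¹ ⇒ overall = 43/35 × 13/48 = 559/1680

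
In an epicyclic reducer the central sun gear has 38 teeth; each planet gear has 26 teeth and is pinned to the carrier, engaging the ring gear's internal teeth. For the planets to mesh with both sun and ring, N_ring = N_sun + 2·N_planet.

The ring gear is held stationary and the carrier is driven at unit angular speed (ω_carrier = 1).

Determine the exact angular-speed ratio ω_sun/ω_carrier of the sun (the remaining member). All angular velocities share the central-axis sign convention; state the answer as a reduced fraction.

N_ring = 38 + 2·26 = 90
38(ω_s−ω_c) = −90(ω_r−ω_c),  ω_r=0, ω_c=1
ω_s = 1 − (90/38)(0−1) = 64/19
ω_s/ω_c = 64/19

64/19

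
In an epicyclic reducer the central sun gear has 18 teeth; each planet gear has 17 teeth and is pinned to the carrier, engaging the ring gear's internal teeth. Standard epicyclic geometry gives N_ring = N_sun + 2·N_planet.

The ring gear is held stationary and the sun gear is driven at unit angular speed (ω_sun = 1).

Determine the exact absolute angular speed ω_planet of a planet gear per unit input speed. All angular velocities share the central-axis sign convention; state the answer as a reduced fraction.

-9/17

N_ring = 18 + 2·17 = 52
18(ω_s−ω_c) = −52(ω_r−ω_c),  ω_r=0, ω_s=1
18(1−ω_c) = −52(0−ω_c)  ⇒  70ω_c = 18  ⇒  ω_c = 9/35
sun–planet: 18·(1−9/35) = −17·(ω_p−ω_c)  ⇒  ω_p−ω_c = −(18/17)·(26/35) = -468/595
ω_p = 9/35 − 468/595 = -9/17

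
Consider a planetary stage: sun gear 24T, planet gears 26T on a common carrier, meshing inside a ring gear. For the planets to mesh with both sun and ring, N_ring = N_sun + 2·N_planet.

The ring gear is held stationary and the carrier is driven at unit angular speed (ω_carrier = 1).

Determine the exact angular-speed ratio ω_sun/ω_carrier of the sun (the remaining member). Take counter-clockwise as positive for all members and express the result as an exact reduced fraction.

25/6

N_ring = 24 + 2·26 = 76
24(ω_s−ω_c) = −76(ω_r−ω_c),  ω_r=0, ω_c=1
ω_s = 1 − (76/24)(0−1) = 25/6
ω_s/ω_c = 25/6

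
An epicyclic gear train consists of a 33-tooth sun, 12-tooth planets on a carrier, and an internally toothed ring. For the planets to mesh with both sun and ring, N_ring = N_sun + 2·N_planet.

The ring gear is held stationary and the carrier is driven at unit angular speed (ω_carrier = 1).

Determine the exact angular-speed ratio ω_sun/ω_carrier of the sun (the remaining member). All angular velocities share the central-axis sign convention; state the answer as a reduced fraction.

30/11

N_ring = 33 + 2·12 = 57
33(ω_s−ω_c) = −57(ω_r−ω_c),  ω_r=0, ω_c=1
ω_s = 1 − (57/33)(0−1) = 30/11
ω_s/ω_c = 30/11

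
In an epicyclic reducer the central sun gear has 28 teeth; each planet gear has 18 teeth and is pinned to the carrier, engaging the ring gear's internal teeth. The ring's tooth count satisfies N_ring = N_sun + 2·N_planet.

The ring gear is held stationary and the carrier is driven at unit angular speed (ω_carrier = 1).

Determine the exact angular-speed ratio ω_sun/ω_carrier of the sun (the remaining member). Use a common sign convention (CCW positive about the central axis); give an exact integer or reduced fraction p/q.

23/7

N_ring = 28 + 2·18 = 64
28(ω_s−ω_c) = −64(ω_r−ω_c),  ω_r=0, ω_c=1
ω_s = 1 − (64/28)(0−1) = 23/7
ω_s/ω_c = 23/7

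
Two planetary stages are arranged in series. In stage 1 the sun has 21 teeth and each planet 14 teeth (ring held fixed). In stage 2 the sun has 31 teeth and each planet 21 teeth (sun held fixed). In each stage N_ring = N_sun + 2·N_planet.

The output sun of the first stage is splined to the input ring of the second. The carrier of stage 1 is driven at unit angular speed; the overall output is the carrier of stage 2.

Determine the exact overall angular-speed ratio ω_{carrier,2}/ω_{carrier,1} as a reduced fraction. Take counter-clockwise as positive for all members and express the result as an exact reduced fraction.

Stage 1: N_ring = 21 + 2·14 = 49
Stage 1: 21(ω_s−ω_c) = −49(ω_r−ω_c),  ω_r=0, ω_c=1
Stage 1: ω_s = 1 − (49/21)(0−1) = 10/3
  ⇒ ω_s¹/ω_c¹ = 10/3
Stage 2: N_ring = 31 + 2·21 = 73
Stage 2: 31(ω_s−ω_c) = −73(ω_r−ω_c),  ω_s=0, ω_r=1
Stage 2: 31(0−ω_c) = −73(1−ω_c)  ⇒  104ω_c = 73  ⇒  ω_c = 73/104
  ⇒ ω_c²/ω_r² = 73/104
Coupling ω_r² = ω_s¹ ⇒ overall = 10/3 × 73/104 = 365/156

365/156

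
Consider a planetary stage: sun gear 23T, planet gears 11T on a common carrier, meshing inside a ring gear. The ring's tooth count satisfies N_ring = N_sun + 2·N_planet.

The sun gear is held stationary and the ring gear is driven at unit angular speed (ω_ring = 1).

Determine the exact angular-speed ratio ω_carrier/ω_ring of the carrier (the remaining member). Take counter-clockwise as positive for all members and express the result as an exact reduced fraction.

N_ring = 23 + 2·11 = 45
23(ω_s−ω_c) = −45(ω_r−ω_c),  ω_s=0, ω_r=1
23(0−ω_c) = −45(1−ω_c)  ⇒  68ω_c = 45  ⇒  ω_c = 45/68
ω_c/ω_r = 45/68

45/68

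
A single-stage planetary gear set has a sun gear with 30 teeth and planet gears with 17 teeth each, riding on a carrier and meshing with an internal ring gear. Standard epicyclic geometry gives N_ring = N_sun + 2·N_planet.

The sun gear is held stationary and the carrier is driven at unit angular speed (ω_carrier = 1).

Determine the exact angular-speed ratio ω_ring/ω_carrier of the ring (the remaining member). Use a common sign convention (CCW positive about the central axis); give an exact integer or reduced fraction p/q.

47/32

N_ring = 30 + 2·17 = 64
30(ω_s−ω_c) = −64(ω_r−ω_c),  ω_s=0, ω_c=1
ω_r = 1 − (30/64)(0−1) = 47/32
ω_r/ω_c = 47/32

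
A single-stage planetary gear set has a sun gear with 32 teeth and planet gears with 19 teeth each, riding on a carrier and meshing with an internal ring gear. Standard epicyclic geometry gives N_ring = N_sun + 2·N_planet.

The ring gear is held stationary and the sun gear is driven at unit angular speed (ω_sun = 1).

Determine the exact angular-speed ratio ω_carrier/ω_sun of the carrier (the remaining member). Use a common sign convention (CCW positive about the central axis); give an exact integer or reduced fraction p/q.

N_ring = 32 + 2·19 = 70
32(ω_s−ω_c) = −70(ω_r−ω_c),  ω_r=0, ω_s=1
32(1−ω_c) = −70(0−ω_c)  ⇒  102ω_c = 32  ⇒  ω_c = 16/51
ω_c/ω_s = 16/51

16/51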